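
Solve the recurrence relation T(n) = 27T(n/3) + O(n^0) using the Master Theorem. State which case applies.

Master Theorem for T(n) = 27T(n/3) + O(n^0):

a = 27, b = 3, c = 0
log_b(a) = log_3(27) = 3.0000

Case 1: c = 0 < log_3(27) = 3.0000
T(n) = O(n^(log_3 27)) = O(n^3)

For T(n) = 27T(n/3) + O(n^0): log_3(27) = 3.0000. This is Case 1 of the Master Theorem (c < log_b(a), work dominated by leaves), giving O(n^3).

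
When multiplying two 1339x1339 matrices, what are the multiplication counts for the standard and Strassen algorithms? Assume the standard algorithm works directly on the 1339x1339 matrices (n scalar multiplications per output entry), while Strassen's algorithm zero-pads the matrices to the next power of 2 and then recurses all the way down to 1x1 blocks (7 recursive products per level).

Matrix multiplication for 1339x1339 matrices:

Strassen's algorithm requires power-of-2 dimensions. Pad 1339x1339 to 2048x2048 (next power of 2).

Standard algorithm: 1339^3 = 2400721219 multiplications
Strassen's algorithm: 7^(log2(2048)) = 7^11 = 1977326743 multiplications
Savings: 2400721219 - 1977326743 = 423394476 multiplications

Standard: 2400721219 multiplications (1339^3). Strassen: 1977326743 multiplications (7^11, after padding to 2048x2048). Strassen reduces 8 recursive multiplications to 7 at each level.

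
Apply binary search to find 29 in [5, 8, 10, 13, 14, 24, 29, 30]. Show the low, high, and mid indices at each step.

Binary search for 29 in [5, 8, 10, 13, 14, 24, 29, 30]:

lo=0, hi=7, mid=3, arr[mid]=13 -> 13 < 29, search right half
lo=4, hi=7, mid=5, arr[mid]=24 -> 24 < 29, search right half
lo=6, hi=7, mid=6, arr[mid]=29 -> Found target at index 6!

Binary search finds 29 at index 6 after 3 comparisons. The search repeatedly halves the search space by comparing with the middle element.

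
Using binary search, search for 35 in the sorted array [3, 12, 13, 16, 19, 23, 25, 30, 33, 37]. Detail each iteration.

Binary search for 35 in [3, 12, 13, 16, 19, 23, 25, 30, 33, 37]:

lo=0, hi=9, mid=4, arr[mid]=19 -> 19 < 35, search right half
lo=5, hi=9, mid=7, arr[mid]=30 -> 30 < 35, search right half
lo=8, hi=9, mid=8, arr[mid]=33 -> 33 < 35, search right half
lo=9, hi=9, mid=9, arr[mid]=37 -> 37 > 35, search left half
lo=9 > hi=8, target 35 not found

Binary search determines that 35 is not in the array after 4 comparisons. The search space was exhausted without finding the target.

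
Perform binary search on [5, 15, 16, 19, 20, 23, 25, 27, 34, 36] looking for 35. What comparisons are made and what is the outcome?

Binary search for 35 in [5, 15, 16, 19, 20, 23, 25, 27, 34, 36]:

lo=0, hi=9, mid=4, arr[mid]=20 -> 20 < 35, search right half
lo=5, hi=9, mid=7, arr[mid]=27 -> 27 < 35, search right half
lo=8, hi=9, mid=8, arr[mid]=34 -> 34 < 35, search right half
lo=9, hi=9, mid=9, arr[mid]=36 -> 36 > 35, search left half
lo=9 > hi=8, target 35 not found

Binary search determines that 35 is not in the array after 4 comparisons. The search space was exhausted without finding the target.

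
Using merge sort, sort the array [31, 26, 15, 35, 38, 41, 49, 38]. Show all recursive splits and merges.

Merge sort trace:

Split: [31, 26, 15, 35, 38, 41, 49, 38] -> [31, 26, 15, 35] and [38, 41, 49, 38]
  Split: [31, 26, 15, 35] -> [31, 26] and [15, 35]
    Split: [31, 26] -> [31] and [26]
    Merge: [31] + [26] -> [26, 31]
    Split: [15, 35] -> [15] and [35]
    Merge: [15] + [35] -> [15, 35]
  Merge: [26, 31] + [15, 35] -> [15, 26, 31, 35]
  Split: [38, 41, 49, 38] -> [38, 41] and [49, 38]
    Split: [38, 41] -> [38] and [41]
    Merge: [38] + [41] -> [38, 41]
    Split: [49, 38] -> [49] and [38]
    Merge: [49] + [38] -> [38, 49]
  Merge: [38, 41] + [38, 49] -> [38, 38, 41, 49]
Merge: [15, 26, 31, 35] + [38, 38, 41, 49] -> [15, 26, 31, 35, 38, 38, 41, 49]

Final sorted array: [15, 26, 31, 35, 38, 38, 41, 49]

The merge sort proceeds by recursively splitting the array and merging sorted halves.
After all merges, the sorted array is [15, 26, 31, 35, 38, 38, 41, 49].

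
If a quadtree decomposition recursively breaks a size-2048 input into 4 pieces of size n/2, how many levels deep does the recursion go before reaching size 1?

For divide and conquer with division factor 2:

Problem sizes at each level:
Level 0: 2048
Level 1: 1024
Level 2: 512
Level 3: 256
Level 4: 128
Level 5: 64
Level 6: 32
Level 7: 16
Level 8: 8
Level 9: 4
Level 10: 2
Level 11: 1

The root is level 0 and the size-1 base case is level 11 (the tree spans levels 0 through 11, i.e. 12 levels counting the root), so the depth is the number of divisions: log_2(2048) = 11

The recursion tree depth is log_2(2048) = 11. At each level, the problem size is divided by 2, so it takes 11 divisions to reduce to a base case of size 1. The algorithm makes 4 recursive calls at each level.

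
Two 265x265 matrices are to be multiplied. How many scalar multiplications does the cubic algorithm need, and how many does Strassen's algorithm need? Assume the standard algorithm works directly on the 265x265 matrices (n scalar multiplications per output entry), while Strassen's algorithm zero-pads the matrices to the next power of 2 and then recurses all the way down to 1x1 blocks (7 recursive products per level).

Matrix multiplication for 265x265 matrices:

Strassen's algorithm requires power-of-2 dimensions. Pad 265x265 to 512x512 (next power of 2).

Standard algorithm: 265^3 = 18609625 multiplications
Strassen's algorithm: 7^(log2(512)) = 7^9 = 40353607 multiplications
Difference: 18609625 - 40353607 = -21743982 (Strassen uses MORE here due to padding overhead — for small or just-over-power-of-2 n, padding can outweigh the per-level savings)

Standard: 18609625 multiplications (265^3). Strassen: 40353607 multiplications (7^9, after padding to 512x512). Strassen reduces 8 recursive multiplications to 7 at each level.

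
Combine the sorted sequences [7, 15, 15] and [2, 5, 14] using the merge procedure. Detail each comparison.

Merging process:

Compare 7 vs 2: take 2 from right. Merged: [2]
Compare 7 vs 5: take 5 from right. Merged: [2, 5]
Compare 7 vs 14: take 7 from left. Merged: [2, 5, 7]
Compare 15 vs 14: take 14 from right. Merged: [2, 5, 7, 14]
Append remaining from left: [15, 15]. Merged: [2, 5, 7, 14, 15, 15]

Final merged array: [2, 5, 7, 14, 15, 15]
Total comparisons: 4

The merged array is [2, 5, 7, 14, 15, 15], requiring 4 comparisons. The merge step runs in O(n) time where n is the total number of elements.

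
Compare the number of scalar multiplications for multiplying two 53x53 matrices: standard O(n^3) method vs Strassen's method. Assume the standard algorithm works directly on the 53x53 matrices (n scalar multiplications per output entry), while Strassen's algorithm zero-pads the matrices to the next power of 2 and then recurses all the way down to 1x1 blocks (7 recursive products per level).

Matrix multiplication for 53x53 matrices:

Strassen's algorithm requires power-of-2 dimensions. Pad 53x53 to 64x64 (next power of 2).

Standard algorithm: 53^3 = 148877 multiplications
Strassen's algorithm: 7^(log2(64)) = 7^6 = 117649 multiplications
Savings: 148877 - 117649 = 31228 multiplications

Standard: 148877 multiplications (53^3). Strassen: 117649 multiplications (7^6, after padding to 64x64). Strassen reduces 8 recursive multiplications to 7 at each level.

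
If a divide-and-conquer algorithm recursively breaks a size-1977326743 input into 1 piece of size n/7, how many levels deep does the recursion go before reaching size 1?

For divide and conquer with division factor 7:

Problem sizes at each level:
Level 0: 1977326743
Level 1: 282475249
Level 2: 40353607
Level 3: 5764801
Level 4: 823543
Level 5: 117649
Level 6: 16807
Level 7: 2401
Level 8: 343
Level 9: 49
Level 10: 7
Level 11: 1

The root is level 0 and the size-1 base case is level 11 (the tree spans levels 0 through 11, i.e. 12 levels counting the root), so the depth is the number of divisions: log_7(1977326743) = 11

The recursion tree depth is log_7(1977326743) = 11. At each level, the problem size is divided by 7, so it takes 11 divisions to reduce to a base case of size 1. The algorithm makes 1 recursive call at each level.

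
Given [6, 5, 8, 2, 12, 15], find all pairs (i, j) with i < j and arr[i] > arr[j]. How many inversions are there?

Finding inversions in [6, 5, 8, 2, 12, 15]:

(0, 1): arr[0]=6 > arr[1]=5
(0, 3): arr[0]=6 > arr[3]=2
(1, 3): arr[1]=5 > arr[3]=2
(2, 3): arr[2]=8 > arr[3]=2

Total inversions: 4

The array has 4 inversion(s): (0,1), (0,3), (1,3), (2,3). Each pair (i,j) satisfies i < j and arr[i] > arr[j].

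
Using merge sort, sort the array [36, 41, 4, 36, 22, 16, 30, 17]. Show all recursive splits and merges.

Merge sort trace:

Split: [36, 41, 4, 36, 22, 16, 30, 17] -> [36, 41, 4, 36] and [22, 16, 30, 17]
  Split: [36, 41, 4, 36] -> [36, 41] and [4, 36]
    Split: [36, 41] -> [36] and [41]
    Merge: [36] + [41] -> [36, 41]
    Split: [4, 36] -> [4] and [36]
    Merge: [4] + [36] -> [4, 36]
  Merge: [36, 41] + [4, 36] -> [4, 36, 36, 41]
  Split: [22, 16, 30, 17] -> [22, 16] and [30, 17]
    Split: [22, 16] -> [22] and [16]
    Merge: [22] + [16] -> [16, 22]
    Split: [30, 17] -> [30] and [17]
    Merge: [30] + [17] -> [17, 30]
  Merge: [16, 22] + [17, 30] -> [16, 17, 22, 30]
Merge: [4, 36, 36, 41] + [16, 17, 22, 30] -> [4, 16, 17, 22, 30, 36, 36, 41]

Final sorted array: [4, 16, 17, 22, 30, 36, 36, 41]

The merge sort proceeds by recursively splitting the array and merging sorted halves.
After all merges, the sorted array is [4, 16, 17, 22, 30, 36, 36, 41].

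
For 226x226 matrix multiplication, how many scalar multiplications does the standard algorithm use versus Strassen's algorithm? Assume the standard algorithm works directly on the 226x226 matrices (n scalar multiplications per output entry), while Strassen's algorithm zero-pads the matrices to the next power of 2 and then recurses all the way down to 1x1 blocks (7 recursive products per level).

Matrix multiplication for 226x226 matrices:

Strassen's algorithm requires power-of-2 dimensions. Pad 226x226 to 256x256 (next power of 2).

Standard algorithm: 226^3 = 11543176 multiplications
Strassen's algorithm: 7^(log2(256)) = 7^8 = 5764801 multiplications
Savings: 11543176 - 5764801 = 5778375 multiplications

Standard: 11543176 multiplications (226^3). Strassen: 5764801 multiplications (7^8, after padding to 256x256). Strassen reduces 8 recursive multiplications to 7 at each level.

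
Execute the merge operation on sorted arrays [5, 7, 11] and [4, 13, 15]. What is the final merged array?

Merging process:

Compare 5 vs 4: take 4 from right. Merged: [4]
Compare 5 vs 13: take 5 from left. Merged: [4, 5]
Compare 7 vs 13: take 7 from left. Merged: [4, 5, 7]
Compare 11 vs 13: take 11 from left. Merged: [4, 5, 7, 11]
Append remaining from right: [13, 15]. Merged: [4, 5, 7, 11, 13, 15]

Final merged array: [4, 5, 7, 11, 13, 15]
Total comparisons: 4

The merged array is [4, 5, 7, 11, 13, 15], requiring 4 comparisons. The merge step runs in O(n) time where n is the total number of elements.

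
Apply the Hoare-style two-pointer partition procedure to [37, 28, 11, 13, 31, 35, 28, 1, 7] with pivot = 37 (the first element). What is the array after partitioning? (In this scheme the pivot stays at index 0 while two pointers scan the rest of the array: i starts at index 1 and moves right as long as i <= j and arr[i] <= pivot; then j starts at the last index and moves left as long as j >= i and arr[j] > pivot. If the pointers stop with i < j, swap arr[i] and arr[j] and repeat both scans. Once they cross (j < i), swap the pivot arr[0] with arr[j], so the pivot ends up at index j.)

Hoare-style two-pointer partition with pivot = 37:

Initial array: [37, 28, 11, 13, 31, 35, 28, 1, 7]

Pointers start at i = 1, j = 8.
i ends at 9, j ends at 8: the pointers have crossed (j < i), so scanning stops.

Swap pivot arr[0] with arr[8] to place pivot at position 8: [7, 28, 11, 13, 31, 35, 28, 1, 37]
Pivot position: 8

After partitioning with pivot 37, the array becomes [7, 28, 11, 13, 31, 35, 28, 1, 37]. The pivot is placed at index 8. All elements to the left of the pivot are <= 37, and all elements to the right are > 37.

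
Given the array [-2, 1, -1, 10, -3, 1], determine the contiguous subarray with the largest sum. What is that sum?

Using Kadane's algorithm on [-2, 1, -1, 10, -3, 1]:

Scanning through the array:
Position 1 (value 1): max_ending_here = 1, max_so_far = 1
Position 2 (value -1): max_ending_here = 0, max_so_far = 1
Position 3 (value 10): max_ending_here = 10, max_so_far = 10
Position 4 (value -3): max_ending_here = 7, max_so_far = 10
Position 5 (value 1): max_ending_here = 8, max_so_far = 10

Maximum subarray: [1, -1, 10]
Maximum sum: 10

The maximum subarray is [1, -1, 10] with sum 10. This subarray runs from index 1 to index 3.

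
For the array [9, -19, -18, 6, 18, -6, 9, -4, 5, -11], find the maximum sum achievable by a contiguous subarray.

Using Kadane's algorithm on [9, -19, -18, 6, 18, -6, 9, -4, 5, -11]:

Scanning through the array:
Position 1 (value -19): max_ending_here = -10, max_so_far = 9
Position 2 (value -18): max_ending_here = -18, max_so_far = 9
Position 3 (value 6): max_ending_here = 6, max_so_far = 9
Position 4 (value 18): max_ending_here = 24, max_so_far = 24
Position 5 (value -6): max_ending_here = 18, max_so_far = 24
Position 6 (value 9): max_ending_here = 27, max_so_far = 27
Position 7 (value -4): max_ending_here = 23, max_so_far = 27
Position 8 (value 5): max_ending_here = 28, max_so_far = 28
Position 9 (value -11): max_ending_here = 17, max_so_far = 28

Maximum subarray: [6, 18, -6, 9, -4, 5]
Maximum sum: 28

The maximum subarray is [6, 18, -6, 9, -4, 5] with sum 28. This subarray runs from index 3 to index 8.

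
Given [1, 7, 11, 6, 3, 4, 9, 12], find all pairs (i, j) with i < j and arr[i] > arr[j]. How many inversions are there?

Finding inversions in [1, 7, 11, 6, 3, 4, 9, 12]:

(1, 3): arr[1]=7 > arr[3]=6
(1, 4): arr[1]=7 > arr[4]=3
(1, 5): arr[1]=7 > arr[5]=4
(2, 3): arr[2]=11 > arr[3]=6
(2, 4): arr[2]=11 > arr[4]=3
(2, 5): arr[2]=11 > arr[5]=4
(2, 6): arr[2]=11 > arr[6]=9
(3, 4): arr[3]=6 > arr[4]=3
(3, 5): arr[3]=6 > arr[5]=4

Total inversions: 9

The array has 9 inversion(s): (1,3), (1,4), (1,5), (2,3), (2,4), (2,5), (2,6), (3,4), (3,5). Each pair (i,j) satisfies i < j and arr[i] > arr[j].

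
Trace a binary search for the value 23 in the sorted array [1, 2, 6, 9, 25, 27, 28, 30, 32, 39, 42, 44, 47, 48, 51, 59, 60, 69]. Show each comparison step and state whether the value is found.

Binary search for 23 in [1, 2, 6, 9, 25, 27, 28, 30, 32, 39, 42, 44, 47, 48, 51, 59, 60, 69]:

lo=0, hi=17, mid=8, arr[mid]=32 -> 32 > 23, search left half
lo=0, hi=7, mid=3, arr[mid]=9 -> 9 < 23, search right half
lo=4, hi=7, mid=5, arr[mid]=27 -> 27 > 23, search left half
lo=4, hi=4, mid=4, arr[mid]=25 -> 25 > 23, search left half
lo=4 > hi=3, target 23 not found

Binary search determines that 23 is not in the array after 4 comparisons. The search space was exhausted without finding the target.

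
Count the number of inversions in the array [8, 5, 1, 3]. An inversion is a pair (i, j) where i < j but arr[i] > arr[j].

Finding inversions in [8, 5, 1, 3]:

(0, 1): arr[0]=8 > arr[1]=5
(0, 2): arr[0]=8 > arr[2]=1
(0, 3): arr[0]=8 > arr[3]=3
(1, 2): arr[1]=5 > arr[2]=1
(1, 3): arr[1]=5 > arr[3]=3

Total inversions: 5

The array has 5 inversion(s): (0,1), (0,2), (0,3), (1,2), (1,3). Each pair (i,j) satisfies i < j and arr[i] > arr[j].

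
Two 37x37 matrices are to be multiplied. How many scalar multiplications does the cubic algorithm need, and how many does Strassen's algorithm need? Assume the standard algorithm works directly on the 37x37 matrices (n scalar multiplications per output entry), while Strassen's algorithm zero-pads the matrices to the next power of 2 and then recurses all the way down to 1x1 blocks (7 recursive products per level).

Matrix multiplication for 37x37 matrices:

Strassen's algorithm requires power-of-2 dimensions. Pad 37x37 to 64x64 (next power of 2).

Standard algorithm: 37^3 = 50653 multiplications
Strassen's algorithm: 7^(log2(64)) = 7^6 = 117649 multiplications
Difference: 50653 - 117649 = -66996 (Strassen uses MORE here due to padding overhead — for small or just-over-power-of-2 n, padding can outweigh the per-level savings)

Standard: 50653 multiplications (37^3). Strassen: 117649 multiplications (7^6, after padding to 64x64). Strassen reduces 8 recursive multiplications to 7 at each level.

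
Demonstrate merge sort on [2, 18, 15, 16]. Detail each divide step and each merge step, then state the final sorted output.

Merge sort trace:

Split: [2, 18, 15, 16] -> [2, 18] and [15, 16]
  Split: [2, 18] -> [2] and [18]
  Merge: [2] + [18] -> [2, 18]
  Split: [15, 16] -> [15] and [16]
  Merge: [15] + [16] -> [15, 16]
Merge: [2, 18] + [15, 16] -> [2, 15, 16, 18]

Final sorted array: [2, 15, 16, 18]

The merge sort proceeds by recursively splitting the array and merging sorted halves.
After all merges, the sorted array is [2, 15, 16, 18].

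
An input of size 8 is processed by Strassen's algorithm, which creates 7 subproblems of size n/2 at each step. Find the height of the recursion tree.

For divide and conquer with division factor 2:

Problem sizes at each level:
Level 0: 8
Level 1: 4
Level 2: 2
Level 3: 1

The root is level 0 and the size-1 base case is level 3 (the tree spans levels 0 through 3, i.e. 4 levels counting the root), so the depth is the number of divisions: log_2(8) = 3

The recursion tree depth is log_2(8) = 3. At each level, the problem size is divided by 2, so it takes 3 divisions to reduce to a base case of size 1. The algorithm makes 7 recursive calls at each level.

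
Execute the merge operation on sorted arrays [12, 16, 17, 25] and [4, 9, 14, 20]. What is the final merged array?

Merging process:

Compare 12 vs 4: take 4 from right. Merged: [4]
Compare 12 vs 9: take 9 from right. Merged: [4, 9]
Compare 12 vs 14: take 12 from left. Merged: [4, 9, 12]
Compare 16 vs 14: take 14 from right. Merged: [4, 9, 12, 14]
Compare 16 vs 20: take 16 from left. Merged: [4, 9, 12, 14, 16]
Compare 17 vs 20: take 17 from left. Merged: [4, 9, 12, 14, 16, 17]
Compare 25 vs 20: take 20 from right. Merged: [4, 9, 12, 14, 16, 17, 20]
Append remaining from left: [25]. Merged: [4, 9, 12, 14, 16, 17, 20, 25]

Final merged array: [4, 9, 12, 14, 16, 17, 20, 25]
Total comparisons: 7

The merged array is [4, 9, 12, 14, 16, 17, 20, 25], requiring 7 comparisons. The merge step runs in O(n) time where n is the total number of elements.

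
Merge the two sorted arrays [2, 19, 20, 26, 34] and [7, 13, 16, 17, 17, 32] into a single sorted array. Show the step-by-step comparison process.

Merging process:

Compare 2 vs 7: take 2 from left. Merged: [2]
Compare 19 vs 7: take 7 from right. Merged: [2, 7]
Compare 19 vs 13: take 13 from right. Merged: [2, 7, 13]
Compare 19 vs 16: take 16 from right. Merged: [2, 7, 13, 16]
Compare 19 vs 17: take 17 from right. Merged: [2, 7, 13, 16, 17]
Compare 19 vs 17: take 17 from right. Merged: [2, 7, 13, 16, 17, 17]
Compare 19 vs 32: take 19 from left. Merged: [2, 7, 13, 16, 17, 17, 19]
Compare 20 vs 32: take 20 from left. Merged: [2, 7, 13, 16, 17, 17, 19, 20]
Compare 26 vs 32: take 26 from left. Merged: [2, 7, 13, 16, 17, 17, 19, 20, 26]
Compare 34 vs 32: take 32 from right. Merged: [2, 7, 13, 16, 17, 17, 19, 20, 26, 32]
Append remaining from left: [34]. Merged: [2, 7, 13, 16, 17, 17, 19, 20, 26, 32, 34]

Final merged array: [2, 7, 13, 16, 17, 17, 19, 20, 26, 32, 34]
Total comparisons: 10

The merged array is [2, 7, 13, 16, 17, 17, 19, 20, 26, 32, 34], requiring 10 comparisons. The merge step runs in O(n) time where n is the total number of elements.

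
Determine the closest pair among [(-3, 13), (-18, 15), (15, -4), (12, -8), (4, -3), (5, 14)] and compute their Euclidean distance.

Computing all pairwise distances among 6 points:

d((-3, 13), (-18, 15)) = 15.1327
d((-3, 13), (15, -4)) = 24.7588
d((-3, 13), (12, -8)) = 25.807
d((-3, 13), (4, -3)) = 17.4642
d((-3, 13), (5, 14)) = 8.0623
d((-18, 15), (15, -4)) = 38.0789
d((-18, 15), (12, -8)) = 37.8021
d((-18, 15), (4, -3)) = 28.4253
d((-18, 15), (5, 14)) = 23.0217
d((15, -4), (12, -8)) = 5.0 <-- minimum
d((15, -4), (4, -3)) = 11.0454
d((15, -4), (5, 14)) = 20.5913
d((12, -8), (4, -3)) = 9.434
d((12, -8), (5, 14)) = 23.0868
d((4, -3), (5, 14)) = 17.0294

Closest pair: (15, -4) and (12, -8) with distance 5.0

The closest pair is (15, -4) and (12, -8) with Euclidean distance 5.0. For 6 points, brute-force pairwise comparison is shown above. For large n, the divide-and-conquer algorithm (sort by x, recurse on halves, check the dividing strip) achieves O(n log n).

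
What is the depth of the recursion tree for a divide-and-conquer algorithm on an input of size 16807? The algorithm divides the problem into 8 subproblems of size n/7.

For divide and conquer with division factor 7:

Problem sizes at each level:
Level 0: 16807
Level 1: 2401
Level 2: 343
Level 3: 49
Level 4: 7
Level 5: 1

The root is level 0 and the size-1 base case is level 5 (the tree spans levels 0 through 5, i.e. 6 levels counting the root), so the depth is the number of divisions: log_7(16807) = 5

The recursion tree depth is log_7(16807) = 5. At each level, the problem size is divided by 7, so it takes 5 divisions to reduce to a base case of size 1. The algorithm makes 8 recursive calls at each level.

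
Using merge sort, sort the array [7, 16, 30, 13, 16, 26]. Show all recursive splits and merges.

Merge sort trace:

Split: [7, 16, 30, 13, 16, 26] -> [7, 16, 30] and [13, 16, 26]
  Split: [7, 16, 30] -> [7] and [16, 30]
    Split: [16, 30] -> [16] and [30]
    Merge: [16] + [30] -> [16, 30]
  Merge: [7] + [16, 30] -> [7, 16, 30]
  Split: [13, 16, 26] -> [13] and [16, 26]
    Split: [16, 26] -> [16] and [26]
    Merge: [16] + [26] -> [16, 26]
  Merge: [13] + [16, 26] -> [13, 16, 26]
Merge: [7, 16, 30] + [13, 16, 26] -> [7, 13, 16, 16, 26, 30]

Final sorted array: [7, 13, 16, 16, 26, 30]

The merge sort proceeds by recursively splitting the array and merging sorted halves.
After all merges, the sorted array is [7, 13, 16, 16, 26, 30].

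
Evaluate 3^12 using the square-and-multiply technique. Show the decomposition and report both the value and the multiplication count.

Computing 3^12 by squaring (build up from 3^1; each line after the first costs one multiplication):

3^1 = 3
3^2 = (3^1)^2 = 3^2 = 9
3^3 = 3 * 3^2 = 3 * 9 = 27
3^6 = (3^3)^2 = 27^2 = 729
3^12 = (3^6)^2 = 729^2 = 531441

Result: 531441
Multiplications needed: 4 (4 lines after 3^1)

3^12 = 531441. Using exponentiation by squaring, this requires 4 multiplications. The key idea: if the exponent is even, square the half-power; if odd, multiply by the base once.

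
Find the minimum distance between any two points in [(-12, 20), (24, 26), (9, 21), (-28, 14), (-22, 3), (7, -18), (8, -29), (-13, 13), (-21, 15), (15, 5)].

Computing all pairwise distances among 10 points:

d((-12, 20), (24, 26)) = 36.4966
d((-12, 20), (9, 21)) = 21.0238
d((-12, 20), (-28, 14)) = 17.088
d((-12, 20), (-22, 3)) = 19.7231
d((-12, 20), (7, -18)) = 42.4853
d((-12, 20), (8, -29)) = 52.9245
d((-12, 20), (-13, 13)) = 7.0711 <-- minimum
d((-12, 20), (-21, 15)) = 10.2956
d((-12, 20), (15, 5)) = 30.8869
d((24, 26), (9, 21)) = 15.8114
d((24, 26), (-28, 14)) = 53.3667
d((24, 26), (-22, 3)) = 51.4296
d((24, 26), (7, -18)) = 47.1699
d((24, 26), (8, -29)) = 57.28
d((24, 26), (-13, 13)) = 39.2173
d((24, 26), (-21, 15)) = 46.3249
d((24, 26), (15, 5)) = 22.8473
d((9, 21), (-28, 14)) = 37.6563
d((9, 21), (-22, 3)) = 35.8469
d((9, 21), (7, -18)) = 39.0512
d((9, 21), (8, -29)) = 50.01
d((9, 21), (-13, 13)) = 23.4094
d((9, 21), (-21, 15)) = 30.5941
d((9, 21), (15, 5)) = 17.088
d((-28, 14), (-22, 3)) = 12.53
d((-28, 14), (7, -18)) = 47.4236
d((-28, 14), (8, -29)) = 56.0803
d((-28, 14), (-13, 13)) = 15.0333
d((-28, 14), (-21, 15)) = 7.0711 <-- minimum
d((-28, 14), (15, 5)) = 43.9318
d((-22, 3), (7, -18)) = 35.805
d((-22, 3), (8, -29)) = 43.8634
d((-22, 3), (-13, 13)) = 13.4536
d((-22, 3), (-21, 15)) = 12.0416
d((-22, 3), (15, 5)) = 37.054
d((7, -18), (8, -29)) = 11.0454
d((7, -18), (-13, 13)) = 36.8917
d((7, -18), (-21, 15)) = 43.2782
d((7, -18), (15, 5)) = 24.3516
d((8, -29), (-13, 13)) = 46.9574
d((8, -29), (-21, 15)) = 52.6972
d((8, -29), (15, 5)) = 34.7131
d((-13, 13), (-21, 15)) = 8.2462
d((-13, 13), (15, 5)) = 29.1204
d((-21, 15), (15, 5)) = 37.3631

Minimum distance: 7.0711 (tie among 2 pairs: (-12, 20) and (-13, 13); (-28, 14) and (-21, 15))

The minimum Euclidean distance is 7.0711. There is a tie: 2 pairs achieve this minimum — (-12, 20) and (-13, 13); (-28, 14) and (-21, 15). Any of these is a valid closest pair. For 10 points, brute-force pairwise comparison is shown above. For large n, the divide-and-conquer algorithm (sort by x, recurse on halves, check the dividing strip) achieves O(n log n).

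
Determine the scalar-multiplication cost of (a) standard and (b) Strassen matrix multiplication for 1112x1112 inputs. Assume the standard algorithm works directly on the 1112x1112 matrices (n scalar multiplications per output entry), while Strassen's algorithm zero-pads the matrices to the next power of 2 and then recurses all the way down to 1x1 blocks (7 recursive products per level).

Matrix multiplication for 1112x1112 matrices:

Strassen's algorithm requires power-of-2 dimensions. Pad 1112x1112 to 2048x2048 (next power of 2).

Standard algorithm: 1112^3 = 1375036928 multiplications
Strassen's algorithm: 7^(log2(2048)) = 7^11 = 1977326743 multiplications
Difference: 1375036928 - 1977326743 = -602289815 (Strassen uses MORE here due to padding overhead — for small or just-over-power-of-2 n, padding can outweigh the per-level savings)

Standard: 1375036928 multiplications (1112^3). Strassen: 1977326743 multiplications (7^11, after padding to 2048x2048). Strassen reduces 8 recursive multiplications to 7 at each level.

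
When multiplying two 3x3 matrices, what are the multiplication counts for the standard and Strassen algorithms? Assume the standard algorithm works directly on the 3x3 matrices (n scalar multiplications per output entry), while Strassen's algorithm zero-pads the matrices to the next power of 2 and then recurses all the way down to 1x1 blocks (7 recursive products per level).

Matrix multiplication for 3x3 matrices:

Strassen's algorithm requires power-of-2 dimensions. Pad 3x3 to 4x4 (next power of 2).

Standard algorithm: 3^3 = 27 multiplications
Strassen's algorithm: 7^(log2(4)) = 7^2 = 49 multiplications
Difference: 27 - 49 = -22 (Strassen uses MORE here due to padding overhead — for small or just-over-power-of-2 n, padding can outweigh the per-level savings)

Standard: 27 multiplications (3^3). Strassen: 49 multiplications (7^2, after padding to 4x4). Strassen reduces 8 recursive multiplications to 7 at each level.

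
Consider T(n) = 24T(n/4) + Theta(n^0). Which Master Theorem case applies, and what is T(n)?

Master Theorem for T(n) = 24T(n/4) + O(n^0):

a = 24, b = 4, c = 0
log_b(a) = log_4(24) = 2.2925

Case 1: c = 0 < log_4(24) = 2.2925
T(n) = O(n^(log_4 24))

For T(n) = 24T(n/4) + O(n^0): log_4(24) = 2.2925. This is Case 1 of the Master Theorem (c < log_b(a), work dominated by leaves), giving O(n^(log_4 24)).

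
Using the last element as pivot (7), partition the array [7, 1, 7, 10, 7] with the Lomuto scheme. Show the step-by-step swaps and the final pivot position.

Lomuto partition with pivot = 7:

Initial array: [7, 1, 7, 10, 7]

arr[0]=7 <= 7: swap with position 0, array becomes [7, 1, 7, 10, 7]
arr[1]=1 <= 7: swap with position 1, array becomes [7, 1, 7, 10, 7]
arr[2]=7 <= 7: swap with position 2, array becomes [7, 1, 7, 10, 7]
arr[3]=10 > 7: no swap

Place pivot at position 3: [7, 1, 7, 7, 10]
Pivot position: 3

After partitioning with pivot 7, the array becomes [7, 1, 7, 7, 10]. The pivot is placed at index 3. All elements to the left of the pivot are <= 7, and all elements to the right are > 7.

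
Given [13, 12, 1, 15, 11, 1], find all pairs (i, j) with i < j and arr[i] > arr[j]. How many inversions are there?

Finding inversions in [13, 12, 1, 15, 11, 1]:

(0, 1): arr[0]=13 > arr[1]=12
(0, 2): arr[0]=13 > arr[2]=1
(0, 4): arr[0]=13 > arr[4]=11
(0, 5): arr[0]=13 > arr[5]=1
(1, 2): arr[1]=12 > arr[2]=1
(1, 4): arr[1]=12 > arr[4]=11
(1, 5): arr[1]=12 > arr[5]=1
(3, 4): arr[3]=15 > arr[4]=11
(3, 5): arr[3]=15 > arr[5]=1
(4, 5): arr[4]=11 > arr[5]=1

Total inversions: 10

The array has 10 inversion(s): (0,1), (0,2), (0,4), (0,5), (1,2), (1,4), (1,5), (3,4), (3,5), (4,5). Each pair (i,j) satisfies i < j and arr[i] > arr[j].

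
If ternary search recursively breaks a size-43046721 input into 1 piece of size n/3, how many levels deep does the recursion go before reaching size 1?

For divide and conquer with division factor 3:

Problem sizes at each level:
Level 0: 43046721
Level 1: 14348907
Level 2: 4782969
Level 3: 1594323
Level 4: 531441
Level 5: 177147
Level 6: 59049
Level 7: 19683
Level 8: 6561
Level 9: 2187
Level 10: 729
Level 11: 243
Level 12: 81
Level 13: 27
Level 14: 9
Level 15: 3
Level 16: 1

The root is level 0 and the size-1 base case is level 16 (the tree spans levels 0 through 16, i.e. 17 levels counting the root), so the depth is the number of divisions: log_3(43046721) = 16

The recursion tree depth is log_3(43046721) = 16. At each level, the problem size is divided by 3, so it takes 16 divisions to reduce to a base case of size 1. The algorithm makes 1 recursive call at each level.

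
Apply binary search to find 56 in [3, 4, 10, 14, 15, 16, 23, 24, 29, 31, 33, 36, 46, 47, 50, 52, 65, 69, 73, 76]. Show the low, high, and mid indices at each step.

Binary search for 56 in [3, 4, 10, 14, 15, 16, 23, 24, 29, 31, 33, 36, 46, 47, 50, 52, 65, 69, 73, 76]:

lo=0, hi=19, mid=9, arr[mid]=31 -> 31 < 56, search right half
lo=10, hi=19, mid=14, arr[mid]=50 -> 50 < 56, search right half
lo=15, hi=19, mid=17, arr[mid]=69 -> 69 > 56, search left half
lo=15, hi=16, mid=15, arr[mid]=52 -> 52 < 56, search right half
lo=16, hi=16, mid=16, arr[mid]=65 -> 65 > 56, search left half
lo=16 > hi=15, target 56 not found

Binary search determines that 56 is not in the array after 5 comparisons. The search space was exhausted without finding the target.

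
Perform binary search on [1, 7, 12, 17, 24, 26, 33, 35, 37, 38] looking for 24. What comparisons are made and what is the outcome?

Binary search for 24 in [1, 7, 12, 17, 24, 26, 33, 35, 37, 38]:

lo=0, hi=9, mid=4, arr[mid]=24 -> Found target at index 4!

Binary search finds 24 at index 4 after 1 comparisons. The search repeatedly halves the search space by comparing with the middle element.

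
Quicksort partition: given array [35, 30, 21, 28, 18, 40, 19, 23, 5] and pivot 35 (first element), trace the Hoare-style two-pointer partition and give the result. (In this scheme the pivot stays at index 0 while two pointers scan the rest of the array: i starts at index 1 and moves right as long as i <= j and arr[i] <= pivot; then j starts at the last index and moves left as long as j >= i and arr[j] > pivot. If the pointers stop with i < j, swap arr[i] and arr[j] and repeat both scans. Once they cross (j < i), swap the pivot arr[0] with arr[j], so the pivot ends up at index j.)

Hoare-style two-pointer partition with pivot = 35:

Initial array: [35, 30, 21, 28, 18, 40, 19, 23, 5]

Pointers start at i = 1, j = 8.
i stops at index 5 (arr[5]=40 > 35), j stops at index 8 (arr[8]=5 <= 35): swap arr[5] and arr[8], array becomes [35, 30, 21, 28, 18, 5, 19, 23, 40]
i ends at 8, j ends at 7: the pointers have crossed (j < i), so scanning stops.

Swap pivot arr[0] with arr[7] to place pivot at position 7: [23, 30, 21, 28, 18, 5, 19, 35, 40]
Pivot position: 7

After partitioning with pivot 35, the array becomes [23, 30, 21, 28, 18, 5, 19, 35, 40]. The pivot is placed at index 7. All elements to the left of the pivot are <= 35, and all elements to the right are > 35.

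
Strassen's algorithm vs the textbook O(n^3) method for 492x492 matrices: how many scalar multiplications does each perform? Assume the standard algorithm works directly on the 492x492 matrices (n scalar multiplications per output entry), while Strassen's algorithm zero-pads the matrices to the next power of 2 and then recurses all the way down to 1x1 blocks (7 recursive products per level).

Matrix multiplication for 492x492 matrices:

Strassen's algorithm requires power-of-2 dimensions. Pad 492x492 to 512x512 (next power of 2).

Standard algorithm: 492^3 = 119095488 multiplications
Strassen's algorithm: 7^(log2(512)) = 7^9 = 40353607 multiplications
Savings: 119095488 - 40353607 = 78741881 multiplications

Standard: 119095488 multiplications (492^3). Strassen: 40353607 multiplications (7^9, after padding to 512x512). Strassen reduces 8 recursive multiplications to 7 at each level.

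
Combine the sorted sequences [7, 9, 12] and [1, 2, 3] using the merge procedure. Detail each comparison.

Merging process:

Compare 7 vs 1: take 1 from right. Merged: [1]
Compare 7 vs 2: take 2 from right. Merged: [1, 2]
Compare 7 vs 3: take 3 from right. Merged: [1, 2, 3]
Append remaining from left: [7, 9, 12]. Merged: [1, 2, 3, 7, 9, 12]

Final merged array: [1, 2, 3, 7, 9, 12]
Total comparisons: 3

The merged array is [1, 2, 3, 7, 9, 12], requiring 3 comparisons. The merge step runs in O(n) time where n is the total number of elements.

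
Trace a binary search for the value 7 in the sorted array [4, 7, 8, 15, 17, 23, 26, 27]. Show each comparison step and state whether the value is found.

Binary search for 7 in [4, 7, 8, 15, 17, 23, 26, 27]:

lo=0, hi=7, mid=3, arr[mid]=15 -> 15 > 7, search left half
lo=0, hi=2, mid=1, arr[mid]=7 -> Found target at index 1!

Binary search finds 7 at index 1 after 2 comparisons. The search repeatedly halves the search space by comparing with the middle element.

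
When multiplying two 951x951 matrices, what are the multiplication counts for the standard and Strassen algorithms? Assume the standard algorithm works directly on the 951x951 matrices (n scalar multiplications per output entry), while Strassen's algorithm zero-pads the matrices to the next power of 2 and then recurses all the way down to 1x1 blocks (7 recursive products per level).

Matrix multiplication for 951x951 matrices:

Strassen's algorithm requires power-of-2 dimensions. Pad 951x951 to 1024x1024 (next power of 2).

Standard algorithm: 951^3 = 860085351 multiplications
Strassen's algorithm: 7^(log2(1024)) = 7^10 = 282475249 multiplications
Savings: 860085351 - 282475249 = 577610102 multiplications

Standard: 860085351 multiplications (951^3). Strassen: 282475249 multiplications (7^10, after padding to 1024x1024). Strassen reduces 8 recursive multiplications to 7 at each level.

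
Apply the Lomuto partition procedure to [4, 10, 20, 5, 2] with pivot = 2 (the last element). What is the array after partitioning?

Lomuto partition with pivot = 2:

Initial array: [4, 10, 20, 5, 2]

arr[0]=4 > 2: no swap
arr[1]=10 > 2: no swap
arr[2]=20 > 2: no swap
arr[3]=5 > 2: no swap

Place pivot at position 0: [2, 10, 20, 5, 4]
Pivot position: 0

After partitioning with pivot 2, the array becomes [2, 10, 20, 5, 4]. The pivot is placed at index 0. All elements to the left of the pivot are <= 2, and all elements to the right are > 2.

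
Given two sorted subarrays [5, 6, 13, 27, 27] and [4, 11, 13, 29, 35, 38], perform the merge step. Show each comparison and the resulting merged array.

Merging process:

Compare 5 vs 4: take 4 from right. Merged: [4]
Compare 5 vs 11: take 5 from left. Merged: [4, 5]
Compare 6 vs 11: take 6 from left. Merged: [4, 5, 6]
Compare 13 vs 11: take 11 from right. Merged: [4, 5, 6, 11]
Compare 13 vs 13: take 13 from left. Merged: [4, 5, 6, 11, 13]
Compare 27 vs 13: take 13 from right. Merged: [4, 5, 6, 11, 13, 13]
Compare 27 vs 29: take 27 from left. Merged: [4, 5, 6, 11, 13, 13, 27]
Compare 27 vs 29: take 27 from left. Merged: [4, 5, 6, 11, 13, 13, 27, 27]
Append remaining from right: [29, 35, 38]. Merged: [4, 5, 6, 11, 13, 13, 27, 27, 29, 35, 38]

Final merged array: [4, 5, 6, 11, 13, 13, 27, 27, 29, 35, 38]
Total comparisons: 8

The merged array is [4, 5, 6, 11, 13, 13, 27, 27, 29, 35, 38], requiring 8 comparisons. The merge step runs in O(n) time where n is the total number of elements.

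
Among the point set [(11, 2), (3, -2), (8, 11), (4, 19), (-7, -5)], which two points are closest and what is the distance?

Computing all pairwise distances among 5 points:

d((11, 2), (3, -2)) = 8.9443 <-- minimum
d((11, 2), (8, 11)) = 9.4868
d((11, 2), (4, 19)) = 18.3848
d((11, 2), (-7, -5)) = 19.3132
d((3, -2), (8, 11)) = 13.9284
d((3, -2), (4, 19)) = 21.0238
d((3, -2), (-7, -5)) = 10.4403
d((8, 11), (4, 19)) = 8.9443 <-- minimum
d((8, 11), (-7, -5)) = 21.9317
d((4, 19), (-7, -5)) = 26.4008

Minimum distance: 8.9443 (tie among 2 pairs: (11, 2) and (3, -2); (8, 11) and (4, 19))

The minimum Euclidean distance is 8.9443. There is a tie: 2 pairs achieve this minimum — (11, 2) and (3, -2); (8, 11) and (4, 19). Any of these is a valid closest pair. For 5 points, brute-force pairwise comparison is shown above. For large n, the divide-and-conquer algorithm (sort by x, recurse on halves, check the dividing strip) achieves O(n log n).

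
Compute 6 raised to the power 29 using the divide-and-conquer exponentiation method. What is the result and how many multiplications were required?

Computing 6^29 by squaring (build up from 6^1; each line after the first costs one multiplication):

6^1 = 6
6^2 = (6^1)^2 = 6^2 = 36
6^3 = 6 * 6^2 = 6 * 36 = 216
6^6 = (6^3)^2 = 216^2 = 46656
6^7 = 6 * 6^6 = 6 * 46656 = 279936
6^14 = (6^7)^2 = 279936^2 = 78364164096
6^28 = (6^14)^2 = 78364164096^2 = 6140942214464815497216
6^29 = 6 * 6^28 = 6 * 6140942214464815497216 = 36845653286788892983296

Result: 36845653286788892983296
Multiplications needed: 7 (7 lines after 6^1)

6^29 = 36845653286788892983296. Using exponentiation by squaring, this requires 7 multiplications. The key idea: if the exponent is even, square the half-power; if odd, multiply by the base once.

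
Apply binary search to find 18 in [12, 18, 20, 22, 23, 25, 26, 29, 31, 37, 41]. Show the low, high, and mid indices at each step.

Binary search for 18 in [12, 18, 20, 22, 23, 25, 26, 29, 31, 37, 41]:

lo=0, hi=10, mid=5, arr[mid]=25 -> 25 > 18, search left half
lo=0, hi=4, mid=2, arr[mid]=20 -> 20 > 18, search left half
lo=0, hi=1, mid=0, arr[mid]=12 -> 12 < 18, search right half
lo=1, hi=1, mid=1, arr[mid]=18 -> Found target at index 1!

Binary search finds 18 at index 1 after 4 comparisons. The search repeatedly halves the search space by comparing with the middle element.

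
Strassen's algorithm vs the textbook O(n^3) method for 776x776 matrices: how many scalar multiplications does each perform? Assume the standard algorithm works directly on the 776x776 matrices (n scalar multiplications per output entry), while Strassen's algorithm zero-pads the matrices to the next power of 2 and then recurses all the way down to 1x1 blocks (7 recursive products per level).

Matrix multiplication for 776x776 matrices:

Strassen's algorithm requires power-of-2 dimensions. Pad 776x776 to 1024x1024 (next power of 2).

Standard algorithm: 776^3 = 467288576 multiplications
Strassen's algorithm: 7^(log2(1024)) = 7^10 = 282475249 multiplications
Savings: 467288576 - 282475249 = 184813327 multiplications

Standard: 467288576 multiplications (776^3). Strassen: 282475249 multiplications (7^10, after padding to 1024x1024). Strassen reduces 8 recursive multiplications to 7 at each level.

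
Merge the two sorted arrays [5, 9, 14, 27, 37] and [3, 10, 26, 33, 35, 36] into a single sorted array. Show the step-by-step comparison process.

Merging process:

Compare 5 vs 3: take 3 from right. Merged: [3]
Compare 5 vs 10: take 5 from left. Merged: [3, 5]
Compare 9 vs 10: take 9 from left. Merged: [3, 5, 9]
Compare 14 vs 10: take 10 from right. Merged: [3, 5, 9, 10]
Compare 14 vs 26: take 14 from left. Merged: [3, 5, 9, 10, 14]
Compare 27 vs 26: take 26 from right. Merged: [3, 5, 9, 10, 14, 26]
Compare 27 vs 33: take 27 from left. Merged: [3, 5, 9, 10, 14, 26, 27]
Compare 37 vs 33: take 33 from right. Merged: [3, 5, 9, 10, 14, 26, 27, 33]
Compare 37 vs 35: take 35 from right. Merged: [3, 5, 9, 10, 14, 26, 27, 33, 35]
Compare 37 vs 36: take 36 from right. Merged: [3, 5, 9, 10, 14, 26, 27, 33, 35, 36]
Append remaining from left: [37]. Merged: [3, 5, 9, 10, 14, 26, 27, 33, 35, 36, 37]

Final merged array: [3, 5, 9, 10, 14, 26, 27, 33, 35, 36, 37]
Total comparisons: 10

The merged array is [3, 5, 9, 10, 14, 26, 27, 33, 35, 36, 37], requiring 10 comparisons. The merge step runs in O(n) time where n is the total number of elements.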